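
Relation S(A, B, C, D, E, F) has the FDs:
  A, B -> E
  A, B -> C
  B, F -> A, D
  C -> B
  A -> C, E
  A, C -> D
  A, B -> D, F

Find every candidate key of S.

{A}⁺ = {A, B, C, D, E, F}, which is every attribute, so {A} is a candidate key.
{B, F}⁺ = {A, B, C, D, E, F}, which is every attribute, so {B, F} is a candidate key.
{C, F}⁺ = {A, B, C, D, E, F}, which is every attribute, so {C, F} is a candidate key.
These are minimal and exhaustive — every other superkey contains one of them.

{A}, {B, F}, {C, F}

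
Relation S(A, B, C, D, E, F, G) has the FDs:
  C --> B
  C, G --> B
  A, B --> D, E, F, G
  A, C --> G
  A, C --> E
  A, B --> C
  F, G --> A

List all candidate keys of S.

{A, B}, {A, C}, {B, F, G}, {C, F, G}

{A, B} is a candidate key since {A, B}⁺ = {A, B, C, D, E, F, G} covers every attribute.
{A, C} is a candidate key since {A, C}⁺ = {A, B, C, D, E, F, G} covers every attribute.
{B, F, G} is a candidate key since {B, F, G}⁺ = {A, B, C, D, E, F, G} covers every attribute.
{C, F, G} is a candidate key since {C, F, G}⁺ = {A, B, C, D, E, F, G} covers every attribute.
These are minimal and exhaustive — every other superkey contains one of them.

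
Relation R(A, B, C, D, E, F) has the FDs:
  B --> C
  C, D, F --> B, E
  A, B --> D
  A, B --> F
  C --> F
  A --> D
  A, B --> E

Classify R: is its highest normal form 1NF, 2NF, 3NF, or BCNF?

1NF

Candidate keys: {A, B}, {A, C}. Prime attributes: {A, B, C}.
B --> C: {B}⁺ = {B, C, F}, which is not all of the attributes, so the left side is not a superkey — BCNF is violated.
Because {E} is non-prime and the left side of C, D, F --> B, E is not a superkey, the relation is not in 3NF.
Since {A} ⊂ {A, B} and {A}⁺ ⊇ {D} with {D} non-prime, there is a partial dependency; 2NF fails.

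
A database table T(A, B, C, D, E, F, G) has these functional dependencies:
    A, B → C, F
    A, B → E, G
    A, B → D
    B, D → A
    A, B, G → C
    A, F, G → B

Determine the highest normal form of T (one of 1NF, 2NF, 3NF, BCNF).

BCNF

Candidate keys: {A, B}, {A, F, G}, {B, D}. Prime attributes: {A, B, D, F, G}.
The left-hand side of every FD is a superkey, so BCNF is satisfied.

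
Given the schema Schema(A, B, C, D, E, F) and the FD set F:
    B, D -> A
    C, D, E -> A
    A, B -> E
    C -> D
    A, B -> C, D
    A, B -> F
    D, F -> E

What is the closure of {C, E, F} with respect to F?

Start with {C, E, F}.
C -> D applies; add {D} → now {C, D, E, F}.
C, D, E -> A applies; add {A} → now {A, C, D, E, F}.
No further FD applies.

{A, C, D, E, F}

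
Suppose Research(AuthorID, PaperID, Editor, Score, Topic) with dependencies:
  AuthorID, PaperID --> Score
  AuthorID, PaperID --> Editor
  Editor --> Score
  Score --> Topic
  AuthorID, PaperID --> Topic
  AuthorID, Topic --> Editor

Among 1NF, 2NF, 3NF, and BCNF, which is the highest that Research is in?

Candidate key: {AuthorID, PaperID}. Prime attributes: {AuthorID, PaperID}.
Editor --> Score breaks BCNF: {Editor}⁺ = {Editor, Score, Topic}, so {Editor} is not a superkey.
Editor --> Score has non-prime {Score} on the right and a non-superkey on the left, so 3NF fails.
Checking every proper subset of each key, none determines a non-prime attribute — 2NF is satisfied.

2NF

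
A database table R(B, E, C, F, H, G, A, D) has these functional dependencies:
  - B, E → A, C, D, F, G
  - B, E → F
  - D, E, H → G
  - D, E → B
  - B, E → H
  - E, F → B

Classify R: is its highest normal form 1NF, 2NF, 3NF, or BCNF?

BCNF

Candidate keys: {B, E}, {D, E}, {E, F}. Prime attributes: {B, D, E, F}.
The left-hand side of every FD is a superkey, so BCNF is satisfied.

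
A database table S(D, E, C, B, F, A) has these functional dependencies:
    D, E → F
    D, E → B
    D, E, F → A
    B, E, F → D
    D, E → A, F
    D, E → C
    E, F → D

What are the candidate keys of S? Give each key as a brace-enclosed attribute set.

{E} never appears on the right of any FD, so every key must include it.
{D, E}⁺ = {A, B, C, D, E, F}, which is every attribute, so {D, E} is a candidate key.
{E, F}⁺ = {A, B, C, D, E, F}, which is every attribute, so {E, F} is a candidate key.
Any other superkey properly contains one of these, so there are no further candidate keys.

{D, E}, {E, F}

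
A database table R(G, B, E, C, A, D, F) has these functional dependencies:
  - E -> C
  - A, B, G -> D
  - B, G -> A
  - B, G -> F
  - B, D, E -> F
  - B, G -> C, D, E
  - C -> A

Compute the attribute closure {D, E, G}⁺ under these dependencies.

{A, C, D, E, G}

Start with {D, E, G}.
E -> C applies; add {C} → now {C, D, E, G}.
C -> A applies; add {A} → now {A, C, D, E, G}.
No further FD applies.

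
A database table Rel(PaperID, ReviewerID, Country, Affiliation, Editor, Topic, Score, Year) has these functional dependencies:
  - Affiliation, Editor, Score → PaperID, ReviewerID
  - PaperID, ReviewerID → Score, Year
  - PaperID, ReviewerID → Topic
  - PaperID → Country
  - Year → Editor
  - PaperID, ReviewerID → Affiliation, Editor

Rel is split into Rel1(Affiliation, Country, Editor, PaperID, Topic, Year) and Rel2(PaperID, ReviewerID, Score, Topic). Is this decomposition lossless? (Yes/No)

No

The shared attributes are {PaperID, Topic} and {PaperID, Topic}⁺ = {Country, PaperID, Topic}.
Rel1 ⊄ {Country, PaperID, Topic} and Rel2 ⊄ {Country, PaperID, Topic}, so the split is lossy.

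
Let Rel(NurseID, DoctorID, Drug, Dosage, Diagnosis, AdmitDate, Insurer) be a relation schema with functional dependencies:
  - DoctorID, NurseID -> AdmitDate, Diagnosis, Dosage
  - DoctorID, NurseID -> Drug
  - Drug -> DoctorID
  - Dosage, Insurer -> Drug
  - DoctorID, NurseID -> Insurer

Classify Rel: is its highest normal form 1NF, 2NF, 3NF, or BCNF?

3NF

Candidate keys: {DoctorID, NurseID}, {Dosage, Insurer, NurseID}, {Drug, NurseID}. Prime attributes: {DoctorID, Dosage, Drug, Insurer, NurseID}.
Drug -> DoctorID breaks BCNF: {Drug}⁺ = {DoctorID, Drug}, so {Drug} is not a superkey.
But every attribute on its right side ({DoctorID}) is prime, and the same holds for every other non-superkey FD, so 3NF still holds.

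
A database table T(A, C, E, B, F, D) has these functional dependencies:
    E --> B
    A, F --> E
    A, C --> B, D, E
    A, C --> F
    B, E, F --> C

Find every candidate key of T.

Attributes never on any right-hand side: {A} — every candidate key must contain it.
{A, C}⁺ = {A, B, C, D, E, F}, which is every attribute, so {A, C} is a candidate key.
{A, F}⁺ = {A, B, C, D, E, F}, which is every attribute, so {A, F} is a candidate key.
These are minimal and exhaustive — every other superkey contains one of them.

{A, C}, {A, F}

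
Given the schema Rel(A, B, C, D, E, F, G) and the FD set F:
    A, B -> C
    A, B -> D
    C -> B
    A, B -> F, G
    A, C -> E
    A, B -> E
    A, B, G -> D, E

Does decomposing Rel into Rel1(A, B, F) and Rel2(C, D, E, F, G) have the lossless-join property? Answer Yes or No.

Common attributes: {F}; their closure is {F}.
The closure covers neither Rel1 nor Rel2 entirely; the join is not lossless.

No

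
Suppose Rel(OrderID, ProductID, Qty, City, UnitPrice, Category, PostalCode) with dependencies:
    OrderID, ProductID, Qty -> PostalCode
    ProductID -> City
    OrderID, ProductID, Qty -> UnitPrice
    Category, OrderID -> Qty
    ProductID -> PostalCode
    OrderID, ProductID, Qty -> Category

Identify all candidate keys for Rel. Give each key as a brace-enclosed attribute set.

{Category, OrderID, ProductID}, {OrderID, ProductID, Qty}

Attributes never on any right-hand side: {OrderID, ProductID} — every candidate key must contain all of them.
Closure of {Category, OrderID, ProductID} is {Category, City, OrderID, PostalCode, ProductID, Qty, UnitPrice}, the whole schema; {Category, OrderID, ProductID} is a candidate key.
Closure of {OrderID, ProductID, Qty} is {Category, City, OrderID, PostalCode, ProductID, Qty, UnitPrice}, the whole schema; {OrderID, ProductID, Qty} is a candidate key.
Any other superkey properly contains one of these, so there are no further candidate keys.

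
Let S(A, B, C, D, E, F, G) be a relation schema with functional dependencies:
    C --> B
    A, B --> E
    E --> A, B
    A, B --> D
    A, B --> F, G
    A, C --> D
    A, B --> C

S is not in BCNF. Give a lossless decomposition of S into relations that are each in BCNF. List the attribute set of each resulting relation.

{A, C, D, E, F, G}; {B, C}

Candidate keys of the original relation: {A, B}, {A, C}, {E}.
{A, B, C, D, E, F, G}: {C} determines {B, C} here but is not a superkey — split on C --> B, giving {B, C} and {A, C, D, E, F, G}.
{B, C}: every determinant is a superkey — BCNF.
{A, C, D, E, F, G}: every determinant is a superkey — BCNF.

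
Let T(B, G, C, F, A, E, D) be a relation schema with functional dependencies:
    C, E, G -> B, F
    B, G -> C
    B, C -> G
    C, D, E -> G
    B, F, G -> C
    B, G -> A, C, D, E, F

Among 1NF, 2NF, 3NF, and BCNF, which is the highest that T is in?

Candidate keys: {B, C}, {B, G}, {C, D, E}, {C, E, G}. Prime attributes: {B, C, D, E, G}.
The left-hand side of every FD is a superkey, so BCNF is satisfied.

BCNF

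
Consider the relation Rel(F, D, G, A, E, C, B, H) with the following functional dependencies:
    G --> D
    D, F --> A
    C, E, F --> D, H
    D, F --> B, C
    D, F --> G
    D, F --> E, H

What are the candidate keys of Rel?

Attributes never on any right-hand side: {F} — every candidate key must contain it.
{D, F}⁺ = {A, B, C, D, E, F, G, H}, which is every attribute, so {D, F} is a candidate key.
{F, G}⁺ = {A, B, C, D, E, F, G, H}, which is every attribute, so {F, G} is a candidate key.
{C, E, F}⁺ = {A, B, C, D, E, F, G, H}, which is every attribute, so {C, E, F} is a candidate key.
No proper subset of any of these is a key, and no other minimal superkey exists.

{C, E, F}, {D, F}, {F, G}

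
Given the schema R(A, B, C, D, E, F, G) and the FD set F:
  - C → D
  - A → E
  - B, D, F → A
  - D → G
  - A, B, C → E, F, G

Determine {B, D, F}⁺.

{A, B, D, E, F, G}

Start with {B, D, F}.
B, D, F → A applies; add {A} → now {A, B, D, F}.
D → G applies; add {G} → now {A, B, D, F, G}.
A → E applies; add {E} → now {A, B, D, E, F, G}.
No further FD applies.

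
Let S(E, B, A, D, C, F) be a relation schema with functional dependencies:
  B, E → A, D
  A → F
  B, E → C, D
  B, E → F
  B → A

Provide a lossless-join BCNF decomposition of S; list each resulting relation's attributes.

Candidate key of the original relation: {B, E}.
In {A, B, C, D, E, F}, {A} is not a superkey ({A}⁺ restricted to this set is {A, F}), so split on A → F into {A, F} and {A, B, C, D, E}.
{A, F}: every determinant is a superkey — BCNF.
In {A, B, C, D, E}, {B} is not a superkey ({B}⁺ restricted to this set is {A, B}), so split on B → A into {A, B} and {B, C, D, E}.
{A, B}: every determinant is a superkey — BCNF.
{B, C, D, E}: every determinant is a superkey — BCNF.

{A, B}; {A, F}; {B, C, D, E}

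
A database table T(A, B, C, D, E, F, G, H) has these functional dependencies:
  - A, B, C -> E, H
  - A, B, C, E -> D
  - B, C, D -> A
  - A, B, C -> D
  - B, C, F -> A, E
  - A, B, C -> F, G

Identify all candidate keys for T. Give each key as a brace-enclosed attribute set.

{A, B, C}, {B, C, D}, {B, C, F}

{B, C} never appear on the right of any FD, so every key must include all of them.
Closure of {A, B, C} is {A, B, C, D, E, F, G, H}, the whole schema; {A, B, C} is a candidate key.
Closure of {B, C, D} is {A, B, C, D, E, F, G, H}, the whole schema; {B, C, D} is a candidate key.
Closure of {B, C, F} is {A, B, C, D, E, F, G, H}, the whole schema; {B, C, F} is a candidate key.
Any other superkey properly contains one of these, so there are no further candidate keys.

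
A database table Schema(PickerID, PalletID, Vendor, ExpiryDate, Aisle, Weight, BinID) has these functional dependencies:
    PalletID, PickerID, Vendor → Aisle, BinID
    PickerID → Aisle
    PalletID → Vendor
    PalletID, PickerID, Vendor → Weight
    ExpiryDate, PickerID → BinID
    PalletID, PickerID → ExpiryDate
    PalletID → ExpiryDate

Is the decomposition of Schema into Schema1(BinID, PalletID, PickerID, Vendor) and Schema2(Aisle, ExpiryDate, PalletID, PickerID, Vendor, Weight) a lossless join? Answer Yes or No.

Yes

Common attributes: {PalletID, PickerID, Vendor}; their closure is {Aisle, BinID, ExpiryDate, PalletID, PickerID, Vendor, Weight}.
This includes all of Schema1, so the common attributes are a superkey of Schema1 — the join is lossless.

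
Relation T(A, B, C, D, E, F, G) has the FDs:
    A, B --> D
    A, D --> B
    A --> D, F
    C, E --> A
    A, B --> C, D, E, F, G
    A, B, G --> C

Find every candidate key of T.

{A}⁺ = {A, B, C, D, E, F, G}, which is every attribute, so {A} is a candidate key.
{C, E}⁺ = {A, B, C, D, E, F, G}, which is every attribute, so {C, E} is a candidate key.
No proper subset of any of these is a key, and no other minimal superkey exists.

{A}, {C, E}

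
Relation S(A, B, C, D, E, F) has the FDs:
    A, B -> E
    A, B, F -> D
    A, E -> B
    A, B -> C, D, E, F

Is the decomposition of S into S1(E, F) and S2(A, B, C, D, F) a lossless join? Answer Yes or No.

No

S1 ∩ S2 = {F}; its closure under F is {F}.
Neither S1 nor S2 is contained in that closure, so the decomposition is lossy.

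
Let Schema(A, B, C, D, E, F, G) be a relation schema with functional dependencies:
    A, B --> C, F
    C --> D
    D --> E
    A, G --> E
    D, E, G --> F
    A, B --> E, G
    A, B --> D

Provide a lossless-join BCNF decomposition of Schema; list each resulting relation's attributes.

Candidate key of the original relation: {A, B}.
In {A, B, C, D, E, F, G}, {C} is not a superkey ({C}⁺ restricted to this set is {C, D, E}), so split on C --> D, E into {C, D, E} and {A, B, C, F, G}.
In {C, D, E}, {D} is not a superkey ({D}⁺ restricted to this set is {D, E}), so split on D --> E into {D, E} and {C, D}.
{D, E}: every determinant is a superkey — BCNF.
{C, D}: every determinant is a superkey — BCNF.
In {A, B, C, F, G}, {C, G} is not a superkey ({C, G}⁺ restricted to this set is {C, F, G}), so split on C, G --> F into {C, F, G} and {A, B, C, G}.
{C, F, G}: every determinant is a superkey — BCNF.
{A, B, C, G}: every determinant is a superkey — BCNF.

{A, B, C, G}; {C, D}; {C, F, G}; {D, E}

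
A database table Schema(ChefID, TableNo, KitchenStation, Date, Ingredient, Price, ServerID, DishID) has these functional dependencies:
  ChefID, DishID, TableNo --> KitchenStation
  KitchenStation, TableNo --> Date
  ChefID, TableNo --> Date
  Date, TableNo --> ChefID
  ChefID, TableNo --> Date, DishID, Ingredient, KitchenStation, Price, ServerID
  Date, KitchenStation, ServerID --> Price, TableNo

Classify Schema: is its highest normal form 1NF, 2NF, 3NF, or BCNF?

Candidate keys: {ChefID, TableNo}, {Date, KitchenStation, ServerID}, {Date, TableNo}, {KitchenStation, TableNo}. Prime attributes: {ChefID, Date, KitchenStation, ServerID, TableNo}.
Every FD has a superkey on the left, so the relation is in BCNF.

BCNF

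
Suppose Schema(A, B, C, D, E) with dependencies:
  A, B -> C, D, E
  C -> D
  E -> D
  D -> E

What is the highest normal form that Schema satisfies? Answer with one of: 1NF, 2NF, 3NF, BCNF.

2NF

Candidate key: {A, B}. Prime attributes: {A, B}.
For C -> D we have {C}⁺ = {C, D, E}; {C} is not a superkey, so BCNF fails.
C -> D has non-prime {D} on the right and a non-superkey on the left, so 3NF fails.
No proper subset of a key has a non-prime attribute in its closure, so there is no partial dependency; 2NF holds.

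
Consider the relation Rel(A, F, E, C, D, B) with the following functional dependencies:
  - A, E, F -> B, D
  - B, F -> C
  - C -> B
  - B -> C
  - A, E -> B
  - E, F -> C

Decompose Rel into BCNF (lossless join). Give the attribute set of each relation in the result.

{A, B, E}; {A, D, E, F}; {B, C}; {C, F}

Candidate key of the original relation: {A, E, F}.
{A, B, C, D, E, F}: {B, F} determines {B, C, F} here but is not a superkey — split on B, F -> C, giving {B, C, F} and {A, B, D, E, F}.
{B, C, F}: {C} determines {B, C} here but is not a superkey — split on C -> B, giving {B, C} and {C, F}.
{B, C} has no BCNF violation.
{C, F} has no BCNF violation.
{A, B, D, E, F}: {A, E} determines {A, B, E} here but is not a superkey — split on A, E -> B, giving {A, B, E} and {A, D, E, F}.
{A, B, E} has no BCNF violation.
{A, D, E, F} has no BCNF violation.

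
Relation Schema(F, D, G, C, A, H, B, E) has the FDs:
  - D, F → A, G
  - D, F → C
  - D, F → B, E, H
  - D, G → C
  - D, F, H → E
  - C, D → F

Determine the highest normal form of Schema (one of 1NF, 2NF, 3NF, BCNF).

Candidate keys: {C, D}, {D, F}, {D, G}. Prime attributes: {C, D, F, G}.
Every FD has a superkey on the left, so the relation is in BCNF.

BCNF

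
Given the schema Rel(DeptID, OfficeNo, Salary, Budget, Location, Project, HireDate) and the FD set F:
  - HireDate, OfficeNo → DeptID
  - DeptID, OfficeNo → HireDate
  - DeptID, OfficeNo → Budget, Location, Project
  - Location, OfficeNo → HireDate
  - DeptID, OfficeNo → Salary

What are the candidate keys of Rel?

{DeptID, OfficeNo}, {HireDate, OfficeNo}, {Location, OfficeNo}

No FD produces {OfficeNo}, so it must be in every candidate key.
{DeptID, OfficeNo}⁺ = {Budget, DeptID, HireDate, Location, OfficeNo, Project, Salary}, which is every attribute, so {DeptID, OfficeNo} is a candidate key.
{HireDate, OfficeNo}⁺ = {Budget, DeptID, HireDate, Location, OfficeNo, Project, Salary}, which is every attribute, so {HireDate, OfficeNo} is a candidate key.
{Location, OfficeNo}⁺ = {Budget, DeptID, HireDate, Location, OfficeNo, Project, Salary}, which is every attribute, so {Location, OfficeNo} is a candidate key.
No proper subset of any of these is a key, and no other minimal superkey exists.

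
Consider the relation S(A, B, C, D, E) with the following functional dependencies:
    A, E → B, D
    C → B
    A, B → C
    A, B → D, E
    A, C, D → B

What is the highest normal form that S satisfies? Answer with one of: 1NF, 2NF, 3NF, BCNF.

Candidate keys: {A, B}, {A, C}, {A, E}. Prime attributes: {A, B, C, E}.
For C → B we have {C}⁺ = {B, C}; {C} is not a superkey, so BCNF fails.
Since {B} ⊆ prime attributes and every other non-superkey FD also has a prime right side, the schema is in 3NF.

3NF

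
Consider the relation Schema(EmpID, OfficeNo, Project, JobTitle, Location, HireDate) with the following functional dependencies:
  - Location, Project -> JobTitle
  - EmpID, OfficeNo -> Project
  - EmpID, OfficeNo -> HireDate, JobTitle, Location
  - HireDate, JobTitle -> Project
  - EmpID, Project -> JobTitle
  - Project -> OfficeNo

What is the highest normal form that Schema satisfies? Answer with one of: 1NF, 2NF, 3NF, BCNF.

3NF

Candidate keys: {EmpID, HireDate, JobTitle}, {EmpID, OfficeNo}, {EmpID, Project}. Prime attributes: {EmpID, HireDate, JobTitle, OfficeNo, Project}.
For Location, Project -> JobTitle we have {Location, Project}⁺ = {JobTitle, Location, OfficeNo, Project}; {Location, Project} is not a superkey, so BCNF fails.
Since {JobTitle} ⊆ prime attributes and every other non-superkey FD also has a prime right side, the schema is in 3NF.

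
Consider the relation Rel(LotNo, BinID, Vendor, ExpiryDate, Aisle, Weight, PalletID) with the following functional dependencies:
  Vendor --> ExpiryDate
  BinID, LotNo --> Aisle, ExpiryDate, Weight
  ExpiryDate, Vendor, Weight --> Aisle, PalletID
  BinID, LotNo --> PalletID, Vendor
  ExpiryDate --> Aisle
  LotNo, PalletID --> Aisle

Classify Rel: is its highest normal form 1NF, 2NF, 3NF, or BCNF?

2NF

Candidate key: {BinID, LotNo}. Prime attributes: {BinID, LotNo}.
Vendor --> ExpiryDate: {Vendor}⁺ = {Aisle, ExpiryDate, Vendor}, which is not all of the attributes, so the left side is not a superkey — BCNF is violated.
Because {ExpiryDate} is non-prime and the left side of Vendor --> ExpiryDate is not a superkey, the relation is not in 3NF.
No non-prime attribute depends on a proper subset of any candidate key, so 2NF holds.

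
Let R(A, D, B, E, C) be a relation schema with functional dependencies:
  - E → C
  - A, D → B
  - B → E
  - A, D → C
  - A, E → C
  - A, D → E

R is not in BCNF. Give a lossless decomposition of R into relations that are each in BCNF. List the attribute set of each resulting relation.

{A, B, D}; {B, E}; {C, E}

Candidate key of the original relation: {A, D}.
In {A, B, C, D, E}, {E} is not a superkey ({E}⁺ restricted to this set is {C, E}), so split on E → C into {C, E} and {A, B, D, E}.
{C, E} is in BCNF.
In {A, B, D, E}, {B} is not a superkey ({B}⁺ restricted to this set is {B, E}), so split on B → E into {B, E} and {A, B, D}.
{B, E} is in BCNF.
{A, B, D} is in BCNF.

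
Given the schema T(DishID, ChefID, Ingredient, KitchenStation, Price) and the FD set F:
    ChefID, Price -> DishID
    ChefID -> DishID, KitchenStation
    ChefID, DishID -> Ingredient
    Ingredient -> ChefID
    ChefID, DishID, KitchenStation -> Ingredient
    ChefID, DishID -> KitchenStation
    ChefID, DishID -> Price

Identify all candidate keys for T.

{ChefID}⁺ = {ChefID, DishID, Ingredient, KitchenStation, Price}, which is every attribute, so {ChefID} is a candidate key.
{Ingredient}⁺ = {ChefID, DishID, Ingredient, KitchenStation, Price}, which is every attribute, so {Ingredient} is a candidate key.
Any other superkey properly contains one of these, so there are no further candidate keys.

{ChefID}, {Ingredient}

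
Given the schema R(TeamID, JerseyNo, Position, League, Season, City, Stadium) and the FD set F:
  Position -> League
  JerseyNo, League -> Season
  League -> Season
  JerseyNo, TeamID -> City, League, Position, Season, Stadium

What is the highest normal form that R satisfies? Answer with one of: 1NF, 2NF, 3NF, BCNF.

2NF

Candidate key: {JerseyNo, TeamID}. Prime attributes: {JerseyNo, TeamID}.
Position -> League breaks BCNF: {Position}⁺ = {League, Position, Season}, so {Position} is not a superkey.
Position -> League determines the non-prime attribute {League} from a non-superkey — 3NF is violated.
Checking every proper subset of each key, none determines a non-prime attribute — 2NF is satisfied.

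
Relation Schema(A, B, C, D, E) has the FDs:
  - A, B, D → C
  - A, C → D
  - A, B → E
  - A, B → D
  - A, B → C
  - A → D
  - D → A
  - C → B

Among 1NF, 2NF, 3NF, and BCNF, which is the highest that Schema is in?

3NF

Candidate keys: {A, B}, {A, C}, {B, D}, {C, D}. Prime attributes: {A, B, C, D}.
For A → D we have {A}⁺ = {A, D}; {A} is not a superkey, so BCNF fails.
Its right-hand attributes {D} are all prime, as are those of every other non-superkey FD — the relation is in 3NF.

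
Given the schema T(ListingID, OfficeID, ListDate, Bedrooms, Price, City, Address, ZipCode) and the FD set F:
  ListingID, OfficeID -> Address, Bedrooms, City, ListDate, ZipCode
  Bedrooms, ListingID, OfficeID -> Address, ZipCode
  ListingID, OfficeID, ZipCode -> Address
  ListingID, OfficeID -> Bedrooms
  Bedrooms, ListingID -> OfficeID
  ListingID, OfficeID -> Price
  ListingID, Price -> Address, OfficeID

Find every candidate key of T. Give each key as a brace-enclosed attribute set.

{Bedrooms, ListingID}, {ListingID, OfficeID}, {ListingID, Price}

{ListingID} never appears on the right of any FD, so every key must include it.
Closure of {Bedrooms, ListingID} is {Address, Bedrooms, City, ListDate, ListingID, OfficeID, Price, ZipCode}, the whole schema; {Bedrooms, ListingID} is a candidate key.
Closure of {ListingID, OfficeID} is {Address, Bedrooms, City, ListDate, ListingID, OfficeID, Price, ZipCode}, the whole schema; {ListingID, OfficeID} is a candidate key.
Closure of {ListingID, Price} is {Address, Bedrooms, City, ListDate, ListingID, OfficeID, Price, ZipCode}, the whole schema; {ListingID, Price} is a candidate key.
No proper subset of any of these is a key, and no other minimal superkey exists.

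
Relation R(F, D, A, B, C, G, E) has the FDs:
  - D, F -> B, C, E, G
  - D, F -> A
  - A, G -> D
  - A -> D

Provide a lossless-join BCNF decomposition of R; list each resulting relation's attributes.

Candidate keys of the original relation: {A, F}, {D, F}.
Within {A, B, C, D, E, F, G}: {A, G}⁺ ∩ {A, B, C, D, E, F, G} = {A, D, G}, not the whole set, so A, G -> D violates BCNF; decompose into {A, D, G} and {A, B, C, E, F, G}.
Within {A, D, G}: {A}⁺ ∩ {A, D, G} = {A, D}, not the whole set, so A -> D violates BCNF; decompose into {A, D} and {A, G}.
{A, D} has no BCNF violation.
{A, G} has no BCNF violation.
{A, B, C, E, F, G} has no BCNF violation.

{A, B, C, E, F, G}; {A, D}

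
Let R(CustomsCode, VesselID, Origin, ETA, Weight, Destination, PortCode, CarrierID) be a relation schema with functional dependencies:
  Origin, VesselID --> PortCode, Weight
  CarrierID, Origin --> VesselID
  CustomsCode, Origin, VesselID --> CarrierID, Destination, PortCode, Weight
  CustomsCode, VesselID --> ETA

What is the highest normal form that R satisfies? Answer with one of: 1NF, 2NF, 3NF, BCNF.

Candidate keys: {CarrierID, CustomsCode, Origin}, {CustomsCode, Origin, VesselID}. Prime attributes: {CarrierID, CustomsCode, Origin, VesselID}.
Origin, VesselID --> PortCode, Weight: {Origin, VesselID}⁺ = {Origin, PortCode, VesselID, Weight}, which is not all of the attributes, so the left side is not a superkey — BCNF is violated.
Origin, VesselID --> PortCode, Weight has non-prime {PortCode, Weight} on the right and a non-superkey on the left, so 3NF fails.
{CarrierID, Origin} is a proper subset of the key {CarrierID, CustomsCode, Origin}, and {CarrierID, Origin}⁺ contains the non-prime attributes {PortCode, Weight} — a partial dependency, so 2NF is violated.

1NF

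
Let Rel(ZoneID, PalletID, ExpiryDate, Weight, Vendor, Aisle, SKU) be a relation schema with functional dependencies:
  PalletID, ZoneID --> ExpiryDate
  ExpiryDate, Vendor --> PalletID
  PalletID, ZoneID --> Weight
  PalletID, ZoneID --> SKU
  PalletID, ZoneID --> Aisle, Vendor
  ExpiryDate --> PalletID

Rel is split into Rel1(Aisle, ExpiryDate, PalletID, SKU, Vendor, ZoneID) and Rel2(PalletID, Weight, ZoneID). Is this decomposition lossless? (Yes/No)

Rel1 ∩ Rel2 = {PalletID, ZoneID}; its closure under F is {Aisle, ExpiryDate, PalletID, SKU, Vendor, Weight, ZoneID}.
Rel1 is contained in that closure, so Rel1 ∩ Rel2 --> Rel1 holds and the join is lossless.

Yes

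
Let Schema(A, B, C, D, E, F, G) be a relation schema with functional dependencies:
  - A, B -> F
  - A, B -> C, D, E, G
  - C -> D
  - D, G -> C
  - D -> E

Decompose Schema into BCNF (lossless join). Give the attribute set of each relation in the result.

Candidate key of the original relation: {A, B}.
Within {A, B, C, D, E, F, G}: {C}⁺ ∩ {A, B, C, D, E, F, G} = {C, D, E}, not the whole set, so C -> D, E violates BCNF; decompose into {C, D, E} and {A, B, C, F, G}.
Within {C, D, E}: {D}⁺ ∩ {C, D, E} = {D, E}, not the whole set, so D -> E violates BCNF; decompose into {D, E} and {C, D}.
{D, E}: every determinant is a superkey — BCNF.
{C, D}: every determinant is a superkey — BCNF.
{A, B, C, F, G}: every determinant is a superkey — BCNF.

{A, B, C, F, G}; {C, D}; {D, E}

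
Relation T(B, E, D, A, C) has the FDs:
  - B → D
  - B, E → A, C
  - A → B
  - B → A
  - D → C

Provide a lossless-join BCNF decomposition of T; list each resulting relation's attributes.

{A, B, D}; {B, E}; {C, D}

Candidate keys of the original relation: {A, E}, {B, E}.
Within {A, B, C, D, E}: {B}⁺ ∩ {A, B, C, D, E} = {A, B, C, D}, not the whole set, so B → A, C, D violates BCNF; decompose into {A, B, C, D} and {B, E}.
Within {A, B, C, D}: {D}⁺ ∩ {A, B, C, D} = {C, D}, not the whole set, so D → C violates BCNF; decompose into {C, D} and {A, B, D}.
{C, D} is in BCNF.
{A, B, D} is in BCNF.
{B, E} is in BCNF.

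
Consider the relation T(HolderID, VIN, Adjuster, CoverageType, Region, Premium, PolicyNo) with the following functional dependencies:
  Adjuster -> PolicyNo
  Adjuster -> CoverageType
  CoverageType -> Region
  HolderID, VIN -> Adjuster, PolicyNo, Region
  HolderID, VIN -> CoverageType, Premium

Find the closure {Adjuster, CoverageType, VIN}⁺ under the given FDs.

Start with {Adjuster, CoverageType, VIN}.
Adjuster -> PolicyNo applies; add {PolicyNo} → now {Adjuster, CoverageType, PolicyNo, VIN}.
CoverageType -> Region applies; add {Region} → now {Adjuster, CoverageType, PolicyNo, Region, VIN}.
No further FD applies.

{Adjuster, CoverageType, PolicyNo, Region, VIN}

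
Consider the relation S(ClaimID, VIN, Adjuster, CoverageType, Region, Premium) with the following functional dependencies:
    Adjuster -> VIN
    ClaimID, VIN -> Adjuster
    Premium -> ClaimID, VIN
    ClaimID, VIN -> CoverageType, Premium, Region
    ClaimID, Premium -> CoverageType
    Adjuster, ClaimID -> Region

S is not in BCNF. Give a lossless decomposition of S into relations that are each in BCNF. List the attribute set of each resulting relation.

Candidate keys of the original relation: {Adjuster, ClaimID}, {ClaimID, VIN}, {Premium}.
In {Adjuster, ClaimID, CoverageType, Premium, Region, VIN}, {Adjuster} is not a superkey ({Adjuster}⁺ restricted to this set is {Adjuster, VIN}), so split on Adjuster -> VIN into {Adjuster, VIN} and {Adjuster, ClaimID, CoverageType, Premium, Region}.
{Adjuster, VIN} has no BCNF violation.
{Adjuster, ClaimID, CoverageType, Premium, Region} has no BCNF violation.

{Adjuster, ClaimID, CoverageType, Premium, Region}; {Adjuster, VIN}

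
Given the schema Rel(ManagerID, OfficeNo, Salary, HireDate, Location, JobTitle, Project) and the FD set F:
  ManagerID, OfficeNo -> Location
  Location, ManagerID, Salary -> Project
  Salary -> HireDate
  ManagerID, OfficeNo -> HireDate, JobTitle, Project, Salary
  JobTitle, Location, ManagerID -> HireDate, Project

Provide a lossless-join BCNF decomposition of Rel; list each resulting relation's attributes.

{HireDate, Salary}; {JobTitle, Location, ManagerID, OfficeNo, Salary}; {Location, ManagerID, Project, Salary}

Candidate key of the original relation: {ManagerID, OfficeNo}.
In {HireDate, JobTitle, Location, ManagerID, OfficeNo, Project, Salary}, {Location, ManagerID, Salary} is not a superkey ({Location, ManagerID, Salary}⁺ restricted to this set is {HireDate, Location, ManagerID, Project, Salary}), so split on Location, ManagerID, Salary -> HireDate, Project into {HireDate, Location, ManagerID, Project, Salary} and {JobTitle, Location, ManagerID, OfficeNo, Salary}.
In {HireDate, Location, ManagerID, Project, Salary}, {Salary} is not a superkey ({Salary}⁺ restricted to this set is {HireDate, Salary}), so split on Salary -> HireDate into {HireDate, Salary} and {Location, ManagerID, Project, Salary}.
{HireDate, Salary} has no BCNF violation.
{Location, ManagerID, Project, Salary} has no BCNF violation.
{JobTitle, Location, ManagerID, OfficeNo, Salary} has no BCNF violation.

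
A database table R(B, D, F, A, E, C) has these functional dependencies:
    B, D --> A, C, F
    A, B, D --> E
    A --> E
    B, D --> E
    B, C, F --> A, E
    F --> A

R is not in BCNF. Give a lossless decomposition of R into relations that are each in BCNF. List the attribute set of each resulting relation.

Candidate key of the original relation: {B, D}.
Within {A, B, C, D, E, F}: {A}⁺ ∩ {A, B, C, D, E, F} = {A, E}, not the whole set, so A --> E violates BCNF; decompose into {A, E} and {A, B, C, D, F}.
{A, E} has no BCNF violation.
Within {A, B, C, D, F}: {B, C, F}⁺ ∩ {A, B, C, D, F} = {A, B, C, F}, not the whole set, so B, C, F --> A violates BCNF; decompose into {A, B, C, F} and {B, C, D, F}.
Within {A, B, C, F}: {F}⁺ ∩ {A, B, C, F} = {A, F}, not the whole set, so F --> A violates BCNF; decompose into {A, F} and {B, C, F}.
{A, F} has no BCNF violation.
{B, C, F} has no BCNF violation.
{B, C, D, F} has no BCNF violation.

{A, E}; {A, F}; {B, C, D, F}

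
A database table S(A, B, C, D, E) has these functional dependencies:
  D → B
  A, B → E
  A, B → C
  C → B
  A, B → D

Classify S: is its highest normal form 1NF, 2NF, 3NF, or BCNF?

Candidate keys: {A, B}, {A, C}, {A, D}. Prime attributes: {A, B, C, D}.
For D → B we have {D}⁺ = {B, D}; {D} is not a superkey, so BCNF fails.
But every attribute on its right side ({B}) is prime, and the same holds for every other non-superkey FD, so 3NF still holds.

3NF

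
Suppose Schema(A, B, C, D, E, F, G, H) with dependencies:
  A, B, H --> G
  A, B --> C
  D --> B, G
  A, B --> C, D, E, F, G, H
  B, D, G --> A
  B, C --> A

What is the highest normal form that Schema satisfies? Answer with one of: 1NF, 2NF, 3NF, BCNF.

Candidate keys: {A, B}, {B, C}, {D}. Prime attributes: {A, B, C, D}.
Every FD has a superkey on the left, so the relation is in BCNF.

BCNF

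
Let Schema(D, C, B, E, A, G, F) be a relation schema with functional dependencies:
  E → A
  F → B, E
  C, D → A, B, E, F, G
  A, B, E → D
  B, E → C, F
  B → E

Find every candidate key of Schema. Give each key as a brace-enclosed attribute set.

{B}⁺ = {A, B, C, D, E, F, G}, which is every attribute, so {B} is a candidate key.
{F}⁺ = {A, B, C, D, E, F, G}, which is every attribute, so {F} is a candidate key.
{C, D}⁺ = {A, B, C, D, E, F, G}, which is every attribute, so {C, D} is a candidate key.
These are minimal and exhaustive — every other superkey contains one of them.

{B}, {C, D}, {F}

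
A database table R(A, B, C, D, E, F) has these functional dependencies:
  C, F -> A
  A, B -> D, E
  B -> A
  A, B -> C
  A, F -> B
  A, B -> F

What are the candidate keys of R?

{B}⁺ = {A, B, C, D, E, F} — all of the relation — so {B} is a candidate key.
{A, F}⁺ = {A, B, C, D, E, F} — all of the relation — so {A, F} is a candidate key.
{C, F}⁺ = {A, B, C, D, E, F} — all of the relation — so {C, F} is a candidate key.
No proper subset of any of these is a key, and no other minimal superkey exists.

{A, F}, {B}, {C, F}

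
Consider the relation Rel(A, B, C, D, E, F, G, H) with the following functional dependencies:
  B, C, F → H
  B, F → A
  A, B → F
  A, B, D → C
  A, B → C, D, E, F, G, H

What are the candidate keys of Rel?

{B} never appears on the right of any FD, so every key must include it.
Closure of {A, B} is {A, B, C, D, E, F, G, H}, the whole schema; {A, B} is a candidate key.
Closure of {B, F} is {A, B, C, D, E, F, G, H}, the whole schema; {B, F} is a candidate key.
These are minimal and exhaustive — every other superkey contains one of them.

{A, B}, {B, F}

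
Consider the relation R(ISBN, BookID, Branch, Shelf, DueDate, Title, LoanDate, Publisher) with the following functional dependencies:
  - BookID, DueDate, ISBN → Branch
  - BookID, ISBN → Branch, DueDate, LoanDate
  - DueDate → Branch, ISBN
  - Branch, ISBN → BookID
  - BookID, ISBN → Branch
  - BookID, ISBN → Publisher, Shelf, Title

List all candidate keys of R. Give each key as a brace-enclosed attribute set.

{BookID, ISBN}, {Branch, ISBN}, {DueDate}

{DueDate}⁺ = {BookID, Branch, DueDate, ISBN, LoanDate, Publisher, Shelf, Title} — all of the relation — so {DueDate} is a candidate key.
{BookID, ISBN}⁺ = {BookID, Branch, DueDate, ISBN, LoanDate, Publisher, Shelf, Title} — all of the relation — so {BookID, ISBN} is a candidate key.
{Branch, ISBN}⁺ = {BookID, Branch, DueDate, ISBN, LoanDate, Publisher, Shelf, Title} — all of the relation — so {Branch, ISBN} is a candidate key.
These are minimal and exhaustive — every other superkey contains one of them.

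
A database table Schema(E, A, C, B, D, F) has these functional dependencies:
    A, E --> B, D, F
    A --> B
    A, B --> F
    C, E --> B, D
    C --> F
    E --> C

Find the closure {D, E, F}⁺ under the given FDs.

Start with {D, E, F}.
E --> C applies; add {C} → now {C, D, E, F}.
C, E --> B, D applies; add {B} → now {B, C, D, E, F}.
No further FD applies.

{B, C, D, E, F}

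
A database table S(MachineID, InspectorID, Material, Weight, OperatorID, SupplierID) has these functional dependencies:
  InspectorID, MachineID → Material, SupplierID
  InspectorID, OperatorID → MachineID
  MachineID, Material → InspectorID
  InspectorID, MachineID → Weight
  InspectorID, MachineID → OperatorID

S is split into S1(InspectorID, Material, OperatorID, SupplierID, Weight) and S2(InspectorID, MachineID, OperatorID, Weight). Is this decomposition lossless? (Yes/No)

Yes

Common attributes: {InspectorID, OperatorID, Weight}; their closure is {InspectorID, MachineID, Material, OperatorID, SupplierID, Weight}.
Since S1 ⊆ {InspectorID, MachineID, Material, OperatorID, SupplierID, Weight}, the intersection is a superkey of S1; the decomposition is lossless.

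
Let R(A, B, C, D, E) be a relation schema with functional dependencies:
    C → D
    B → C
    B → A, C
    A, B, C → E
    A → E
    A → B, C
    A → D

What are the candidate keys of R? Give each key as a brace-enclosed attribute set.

Closure of {A} is {A, B, C, D, E}, the whole schema; {A} is a candidate key.
Closure of {B} is {A, B, C, D, E}, the whole schema; {B} is a candidate key.
Any other superkey properly contains one of these, so there are no further candidate keys.

{A}, {B}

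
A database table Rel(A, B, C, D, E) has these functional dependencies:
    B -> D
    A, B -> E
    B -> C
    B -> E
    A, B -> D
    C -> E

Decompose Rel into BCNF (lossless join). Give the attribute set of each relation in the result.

{A, B}; {B, C, D}; {C, E}

Candidate key of the original relation: {A, B}.
In {A, B, C, D, E}, {B} is not a superkey ({B}⁺ restricted to this set is {B, C, D, E}), so split on B -> C, D, E into {B, C, D, E} and {A, B}.
In {B, C, D, E}, {C} is not a superkey ({C}⁺ restricted to this set is {C, E}), so split on C -> E into {C, E} and {B, C, D}.
{C, E}: every determinant is a superkey — BCNF.
{B, C, D}: every determinant is a superkey — BCNF.
{A, B}: every determinant is a superkey — BCNF.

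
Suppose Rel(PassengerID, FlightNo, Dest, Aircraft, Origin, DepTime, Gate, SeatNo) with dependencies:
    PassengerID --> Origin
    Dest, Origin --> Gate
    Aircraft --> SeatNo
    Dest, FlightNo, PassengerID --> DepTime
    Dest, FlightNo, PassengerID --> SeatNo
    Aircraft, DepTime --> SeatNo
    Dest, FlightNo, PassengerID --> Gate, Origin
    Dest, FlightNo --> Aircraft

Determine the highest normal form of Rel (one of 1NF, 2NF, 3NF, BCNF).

Candidate key: {Dest, FlightNo, PassengerID}. Prime attributes: {Dest, FlightNo, PassengerID}.
PassengerID --> Origin breaks BCNF: {PassengerID}⁺ = {Origin, PassengerID}, so {PassengerID} is not a superkey.
PassengerID --> Origin determines the non-prime attribute {Origin} from a non-superkey — 3NF is violated.
{PassengerID} is a proper subset of the key {Dest, FlightNo, PassengerID}, and {PassengerID}⁺ contains the non-prime attribute {Origin} — a partial dependency, so 2NF is violated.

1NF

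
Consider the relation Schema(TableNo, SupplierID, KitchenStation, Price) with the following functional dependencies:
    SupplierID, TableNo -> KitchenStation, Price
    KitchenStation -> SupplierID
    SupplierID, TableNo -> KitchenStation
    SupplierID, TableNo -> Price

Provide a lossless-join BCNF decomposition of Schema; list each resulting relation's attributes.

Candidate keys of the original relation: {KitchenStation, TableNo}, {SupplierID, TableNo}.
{KitchenStation, Price, SupplierID, TableNo}: {KitchenStation} determines {KitchenStation, SupplierID} here but is not a superkey — split on KitchenStation -> SupplierID, giving {KitchenStation, SupplierID} and {KitchenStation, Price, TableNo}.
{KitchenStation, SupplierID}: every determinant is a superkey — BCNF.
{KitchenStation, Price, TableNo}: every determinant is a superkey — BCNF.

{KitchenStation, Price, TableNo}; {KitchenStation, SupplierID}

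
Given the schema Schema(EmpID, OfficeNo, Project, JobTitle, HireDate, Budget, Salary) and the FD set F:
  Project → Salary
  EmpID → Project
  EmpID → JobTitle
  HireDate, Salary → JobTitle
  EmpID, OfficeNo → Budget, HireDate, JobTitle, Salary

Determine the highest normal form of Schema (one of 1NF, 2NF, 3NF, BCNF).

Candidate key: {EmpID, OfficeNo}. Prime attributes: {EmpID, OfficeNo}.
For Project → Salary we have {Project}⁺ = {Project, Salary}; {Project} is not a superkey, so BCNF fails.
Project → Salary has non-prime {Salary} on the right and a non-superkey on the left, so 3NF fails.
The proper key subset {EmpID} of {EmpID, OfficeNo} determines non-prime {JobTitle, Project, Salary}, so the relation is not even in 2NF.

1NF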